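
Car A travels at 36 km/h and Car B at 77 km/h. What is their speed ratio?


Ratio = 36:77
GCD = 1
Simplified = 36:77
Time ratio (same distance) = 77:36
Speed ratio = 36:77

36:77


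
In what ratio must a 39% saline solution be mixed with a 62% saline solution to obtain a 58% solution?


Let x parts of 39% mix with y parts of 62%.
39x + 62y = 58(x + y)
39x + 62y = 58x + 58y
x(39 - 58) = y(58 - 62)
x/y = (62 - 58)/(58 - 39) = 4/19
Simplify: 4:19
= 4:19

4:19


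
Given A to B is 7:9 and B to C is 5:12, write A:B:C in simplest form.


Match B: multiply A:B by 5 → 35:45
Multiply B:C by 9 → 45:108
Combined: 35:45:108
GCD = 1
= 35:45:108

35:45:108


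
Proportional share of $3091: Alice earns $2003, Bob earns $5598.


Total income = 2003 + 5598 = $7601
Alice: $3091 × 2003/7601 = $814.53
Bob: $3091 × 5598/7601 = $2276.47
= Alice: $814.53, Bob: $2276.47

Alice: $814.53, Bob: $2276.47


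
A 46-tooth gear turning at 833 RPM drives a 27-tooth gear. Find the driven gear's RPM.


Gear ratio = 46:27 = 46:27
RPM_B = RPM_A × (teeth_A / teeth_B)
= 833 × (46/27)
= 1419.2 RPM

1419.2 RPM


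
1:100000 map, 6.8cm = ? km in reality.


Real distance = map distance × scale
= 6.8cm × 100000
= 680000 cm = 6800.0 m
= 6.800 km

6.800 km


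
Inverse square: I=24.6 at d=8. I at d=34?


I₁d₁² = I₂d₂²
I₂ = I₁ × (d₁/d₂)²
= 24.6 × (8/34)²
= 24.6 × 64/1156
= 1574.4/1156
≈ 1.3619

1.3619


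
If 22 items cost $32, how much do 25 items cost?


Direct proportion: y/x = constant
k = 32/22 ≈ 1.4545
y₂ = k × 25 = 32 × 25 / 22 = 800/22
≈ 36.36

36.36


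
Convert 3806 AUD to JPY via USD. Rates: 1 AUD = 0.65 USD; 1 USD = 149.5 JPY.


Step 1: 3806 AUD × 0.65 = 2473.90 USD
Step 2: 2473.90 USD × 149.5 = 369848.05 JPY
Implied rate AUD→JPY = 0.65 × 149.5 = 97.1750
= 369848.05 JPY

369848.05 JPY


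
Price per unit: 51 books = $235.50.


Unit rate = total / quantity
= 235.50 / 51
= $4.62 per unit

$4.62 per unit


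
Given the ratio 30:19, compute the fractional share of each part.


Total parts = 30 + 19 = 49
First part: 30/49 = 30/49
Second part: 19/49 = 19/49
= 30/49 and 19/49

30/49 and 19/49


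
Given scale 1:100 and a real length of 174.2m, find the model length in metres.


Model size = real / scale
= 174.2 / 100
= 1.7420 m

1.7420 m


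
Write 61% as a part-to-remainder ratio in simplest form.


61% means 61 parts out of 100; remainder = 39
Part : remainder = 61:39
GCD = 1
= 61:39

61:39


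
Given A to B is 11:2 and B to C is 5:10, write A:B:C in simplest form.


Match B: multiply A:B by 5 → 55:10
Multiply B:C by 2 → 10:20
Combined: 55:10:20
GCD = 5
= 11:2:4

11:2:4


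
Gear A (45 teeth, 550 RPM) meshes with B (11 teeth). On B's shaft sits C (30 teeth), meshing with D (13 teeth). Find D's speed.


Stage 1: RPM_B = RPM_A × t_A/t_B = 550 × 45/11 = 24750/11 = 2250.00
B and C share a shaft → RPM_C = RPM_B
Stage 2: RPM_D = RPM_C × t_C/t_D = RPM_A × (t_A×t_C)/(t_B×t_D)
Overall ratio = (45×30)/(11×13) = 1350/143
RPM_D = 550 × 1350/143 = 742500/143
≈ 5192.31 RPM

5192.31 RPM


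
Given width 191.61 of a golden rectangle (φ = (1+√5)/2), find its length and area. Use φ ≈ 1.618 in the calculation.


φ = (1 + √5) / 2 ≈ 1.618
Length = width × φ = 191.61 × 1.618 = 310.02498
≈ 310.02
Area = width × length = 191.61 × 310.02498 = 59403.8864178 ≈ 59403.89
= Length: 310.02, Area: 59403.89

Length: 310.02, Area: 59403.89


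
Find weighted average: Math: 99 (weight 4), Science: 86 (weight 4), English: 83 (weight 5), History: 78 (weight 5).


Numerator = 99×4 + 86×4 + 83×5 + 78×5
= 396 + 344 + 415 + 390
= 1545
Total weight = 18
Weighted avg = 1545/18
= 85.83

85.83


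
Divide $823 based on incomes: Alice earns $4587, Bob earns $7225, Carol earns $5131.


Total income = 4587 + 7225 + 5131 = $16943
Alice: $823 × 4587/16943 = $222.81
Bob: $823 × 7225/16943 = $350.95
Carol: $823 × 5131/16943 = $249.24
= Alice: $222.81, Bob: $350.95, Carol: $249.24

Alice: $222.81, Bob: $350.95, Carol: $249.24


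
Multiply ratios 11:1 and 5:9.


Compound ratio = (11×5) : (1×9)
= 55:9
GCD = 1
= 55:9

55:9


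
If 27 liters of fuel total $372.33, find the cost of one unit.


Unit rate = total / quantity
= 372.33 / 27
= $13.79 per unit

$13.79 per unit


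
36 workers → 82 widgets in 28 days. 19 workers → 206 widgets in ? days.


Days ∝ work / workers, so d₂ = d₁ × (m₁/m₂) × (w₂/w₁)
Workers factor (inverse): 36/19 ≈ 1.8947
Work factor (direct): 206/82 ≈ 2.5122
d₂ = 28 × 36/19 × 206/82 = (28 × 36 × 206) / (19 × 82) = 207648/1558
≈ 133.28 days

133.28 days


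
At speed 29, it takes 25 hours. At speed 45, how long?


Inverse proportion: x × y = constant
k = 29 × 25 = 725
y₂ = k / 45 = 725 / 45
= 16.11

16.11


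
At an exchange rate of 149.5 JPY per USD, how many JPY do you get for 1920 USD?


Amount × rate = 1920 × 149.5
= 287040.00 JPY

287040.00 JPY


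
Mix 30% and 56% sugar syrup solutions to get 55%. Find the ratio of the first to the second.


Let x parts of 30% mix with y parts of 56%.
30x + 56y = 55(x + y)
30x + 56y = 55x + 55y
x(30 - 55) = y(55 - 56)
x/y = (56 - 55)/(55 - 30) = 1/25
Simplify: 1:25
= 1:25

1:25


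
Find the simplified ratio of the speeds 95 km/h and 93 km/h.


Ratio = 95:93
GCD = 1
Simplified = 95:93
Time ratio (same distance) = 93:95
Speed ratio = 95:93

95:93


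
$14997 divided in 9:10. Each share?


Total parts = 9 + 10 = 19
Part 1: 14997 × 9/19 = 7103.84
Part 2: 14997 × 10/19 = 7893.16
= Part 1: $7103.84, Part 2: $7893.16

Part 1: $7103.84, Part 2: $7893.16


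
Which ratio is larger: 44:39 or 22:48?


44/39 = 1.1282
22/48 = 0.4583
1.1282 > 0.4583, so 44:39 is greater
= 44:39

44:39


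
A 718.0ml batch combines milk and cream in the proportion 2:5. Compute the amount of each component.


Total parts = 2 + 5 = 7
milk: 718.0 × 2/7 = 205.1ml
cream: 718.0 × 5/7 = 512.9ml
= 205.1ml and 512.9ml

205.1ml and 512.9ml


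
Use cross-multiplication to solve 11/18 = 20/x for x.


Cross multiply: 11 × x = 18 × 20
11x = 360
x = 360 / 11
= 32.73

32.73


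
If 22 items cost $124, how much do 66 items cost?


Direct proportion: y/x = constant
k = 124/22 ≈ 5.6364
y₂ = k × 66 = 124 × 66 / 22 = 8184/22
= 372.00

372.00


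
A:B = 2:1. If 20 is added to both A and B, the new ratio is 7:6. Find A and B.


Let A = 2k, B = 1k.
(2k + 20) / (1k + 20) = 7/6
Cross-multiply: 6(2k + 20) = 7(1k + 20)
12k + 120 = 7k + 140
12k - 7k = 140 - 120
5k = 20
k = 20/5 = 4
A = 2×4 = 8, B = 1×4 = 4
= A = 8, B = 4

A = 8, B = 4


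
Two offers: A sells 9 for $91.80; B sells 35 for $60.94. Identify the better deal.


Deal A: $91.80/9 = $10.2000/unit
Deal B: $60.94/35 = $1.7411/unit
B is cheaper per unit
= Deal B

Deal B


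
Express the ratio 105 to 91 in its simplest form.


GCD(105, 91) = 7
105/7 : 91/7
= 15:13

15:13


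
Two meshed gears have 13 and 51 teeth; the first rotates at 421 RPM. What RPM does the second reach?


Gear ratio = 13:51 = 13:51
RPM_B = RPM_A × (teeth_A / teeth_B)
= 421 × (13/51)
= 107.3 RPM

107.3 RPM


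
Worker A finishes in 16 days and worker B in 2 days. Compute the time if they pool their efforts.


Rate of A = 1/16 per day
Rate of B = 1/2 per day
Combined rate = 1/16 + 1/2 = 18/32 = 0.5625 per day
Days = 1 / combined rate = 32/18
≈ 1.78 days

1.78 days


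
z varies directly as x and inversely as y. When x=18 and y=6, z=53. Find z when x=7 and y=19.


z = k·x/y
Solve for k using the known point: k = z·y/x = 53×6/18 = 318/18 ≈ 17.6667
Now evaluate at x=7, y=19:
z = k × 7 / 19 = (318 × 7) / (18 × 19) = 2226/342
≈ 6.5088

6.5088


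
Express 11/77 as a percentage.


Percentage = (part / whole) × 100
= (11 / 77) × 100
≈ 14.29%

14.29%


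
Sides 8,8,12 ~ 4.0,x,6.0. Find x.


Scale factor = 4.0/8 = 0.5
Missing side = 8 × 0.5
= 4.0

4.0


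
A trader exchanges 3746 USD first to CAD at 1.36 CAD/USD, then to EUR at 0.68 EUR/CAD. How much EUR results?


Step 1: 3746 USD × 1.36 = 5094.56 CAD
Step 2: 5094.56 CAD × 0.68 = 3464.30 EUR
Implied rate USD→EUR = 1.36 × 0.68 = 0.9248
= 3464.30 EUR

3464.30 EUR


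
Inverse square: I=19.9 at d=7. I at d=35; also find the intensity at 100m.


I₁d₁² = I₂d₂²
I at 35m = 19.9 × (7/35)² = 19.9 × 49/1225 = 975.1/1225 = 0.7960
I at 100m = 19.9 × (7/100)² = 19.9 × 49/10000 = 975.1/10000 ≈ 0.0975
= 0.7960 and 0.0975

0.7960 and 0.0975


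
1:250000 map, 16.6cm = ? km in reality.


Real distance = map distance × scale
= 16.6cm × 250000
= 4150000 cm = 41500.0 m
= 41.500 km

41.500 km


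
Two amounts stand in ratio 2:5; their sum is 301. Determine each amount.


Let A = 2k, B = 5k.
2k + 5k = 301
7k = 301 → k = 301/7 = 43
A = 2×43 = 86, B = 5×43 = 215
= A = 86, B = 215

A = 86, B = 215


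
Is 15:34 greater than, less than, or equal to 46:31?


15/34 = 0.4412
46/31 = 1.4839
0.4412 < 1.4839, so 15:34 is less
= less than

less than


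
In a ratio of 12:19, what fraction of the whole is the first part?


Total parts = 12 + 19 = 31
First part: 12/31 = 12/31
= 12/31

12/31


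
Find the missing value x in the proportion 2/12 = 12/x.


Cross multiply: 2 × x = 12 × 12
2x = 144
x = 144 / 2
= 72.00

72.00


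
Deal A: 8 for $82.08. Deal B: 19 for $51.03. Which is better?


Deal A: $82.08/8 = $10.2600/unit
Deal B: $51.03/19 = $2.6858/unit
B is cheaper per unit
= Deal B

Deal B


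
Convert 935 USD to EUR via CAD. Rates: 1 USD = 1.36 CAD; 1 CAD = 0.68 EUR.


Step 1: 935 USD × 1.36 = 1271.60 CAD
Step 2: 1271.60 CAD × 0.68 = 864.69 EUR
Implied rate USD→EUR = 1.36 × 0.68 = 0.9248
= 864.69 EUR

864.69 EUR


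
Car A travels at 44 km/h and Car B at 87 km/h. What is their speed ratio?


Ratio = 44:87
GCD = 1
Simplified = 44:87
Time ratio (same distance) = 87:44
Speed ratio = 44:87

44:87


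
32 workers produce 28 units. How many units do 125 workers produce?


Direct proportion: y/x = constant
k = 28/32 = 0.8750
y₂ = k × 125 = 28 × 125 / 32 = 3500/32
≈ 109.38

109.38


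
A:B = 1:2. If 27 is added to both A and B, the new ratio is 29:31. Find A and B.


Let A = 1k, B = 2k.
(1k + 27) / (2k + 27) = 29/31
Cross-multiply: 31(1k + 27) = 29(2k + 27)
31k + 837 = 58k + 783
31k - 58k = 783 - 837
-27k = -54
k = -54/-27 = 2
A = 1×2 = 2, B = 2×2 = 4
= A = 2, B = 4

A = 2, B = 4


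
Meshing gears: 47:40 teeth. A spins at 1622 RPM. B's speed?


Gear ratio = 47:40 = 47:40
RPM_B = RPM_A × (teeth_A / teeth_B)
= 1622 × (47/40)
= 1905.9 RPM

1905.9 RPM


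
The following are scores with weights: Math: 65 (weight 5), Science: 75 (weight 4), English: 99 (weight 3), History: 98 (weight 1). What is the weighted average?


Numerator = 65×5 + 75×4 + 99×3 + 98×1
= 325 + 300 + 297 + 98
= 1020
Total weight = 13
Weighted avg = 1020/13
= 78.46

78.46


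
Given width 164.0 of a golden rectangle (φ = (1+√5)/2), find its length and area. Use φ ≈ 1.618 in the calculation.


φ = (1 + √5) / 2 ≈ 1.618
Length = width × φ = 164.0 × 1.618 = 265.352
≈ 265.35
Area = width × length = 164.0 × 265.352 = 43517.728 ≈ 43517.73
= Length: 265.35, Area: 43517.73

Length: 265.35, Area: 43517.73


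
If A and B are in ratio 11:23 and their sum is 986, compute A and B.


Let A = 11k, B = 23k.
11k + 23k = 986
34k = 986 → k = 986/34 = 29
A = 11×29 = 319, B = 23×29 = 667
= A = 319, B = 667

A = 319, B = 667


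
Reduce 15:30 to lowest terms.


GCD(15, 30) = 15
15/15 : 30/15
= 1:2

1:2


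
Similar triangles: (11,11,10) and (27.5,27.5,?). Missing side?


Scale factor = 27.5/11 = 2.5
Missing side = 10 × 2.5
= 25.0

25.0


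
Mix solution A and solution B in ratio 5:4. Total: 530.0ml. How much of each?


Total parts = 5 + 4 = 9
solution A: 530.0 × 5/9 = 294.4ml
solution B: 530.0 × 4/9 = 235.6ml
= 294.4ml and 235.6ml

294.4ml and 235.6ml


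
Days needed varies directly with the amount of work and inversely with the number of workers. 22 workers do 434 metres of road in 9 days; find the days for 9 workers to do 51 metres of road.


Days ∝ work / workers, so d₂ = d₁ × (m₁/m₂) × (w₂/w₁)
Workers factor (inverse): 22/9 ≈ 2.4444
Work factor (direct): 51/434 ≈ 0.1175
d₂ = 9 × 22/9 × 51/434 = (9 × 22 × 51) / (9 × 434) = 10098/3906
≈ 2.59 days

2.59 days


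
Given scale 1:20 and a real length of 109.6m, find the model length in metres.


Model size = real / scale
= 109.6 / 20
= 5.4800 m

5.4800 m


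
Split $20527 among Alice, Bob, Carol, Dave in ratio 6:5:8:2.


Total parts = 6 + 5 + 8 + 2 = 21
Alice: 20527 × 6/21 = 5864.86
Bob: 20527 × 5/21 = 4887.38
Carol: 20527 × 8/21 = 7819.81
Dave: 20527 × 2/21 = 1954.95
= Alice: $5864.86, Bob: $4887.38, Carol: $7819.81, Dave: $1954.95

Alice: $5864.86, Bob: $4887.38, Carol: $7819.81, Dave: $1954.95


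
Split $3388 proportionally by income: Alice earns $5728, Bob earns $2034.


Total income = 5728 + 2034 = $7762
Alice: $3388 × 5728/7762 = $2500.19
Bob: $3388 × 2034/7762 = $887.81
= Alice: $2500.19, Bob: $887.81

Alice: $2500.19, Bob: $887.81


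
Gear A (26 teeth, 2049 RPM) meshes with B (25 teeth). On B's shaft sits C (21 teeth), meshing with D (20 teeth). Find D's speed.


Stage 1: RPM_B = RPM_A × t_A/t_B = 2049 × 26/25 = 53274/25 = 2130.96
B and C share a shaft → RPM_C = RPM_B
Stage 2: RPM_D = RPM_C × t_C/t_D = RPM_A × (t_A×t_C)/(t_B×t_D)
Overall ratio = (26×21)/(25×20) = 546/500
RPM_D = 2049 × 546/500 = 1118754/500
≈ 2237.51 RPM

2237.51 RPM


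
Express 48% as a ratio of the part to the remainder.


48% means 48 parts out of 100; remainder = 52
Part : remainder = 48:52
GCD = 4
= 12:13

12:13


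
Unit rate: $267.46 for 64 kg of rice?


Unit rate = total / quantity
= 267.46 / 64
= $4.18 per unit

$4.18 per unit


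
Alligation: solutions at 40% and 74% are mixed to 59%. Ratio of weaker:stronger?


Let x parts of 40% mix with y parts of 74%.
40x + 74y = 59(x + y)
40x + 74y = 59x + 59y
x(40 - 59) = y(59 - 74)
x/y = (74 - 59)/(59 - 40) = 15/19
Simplify: 15:19
= 15:19

15:19


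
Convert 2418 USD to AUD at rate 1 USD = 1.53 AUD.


Amount × rate = 2418 × 1.53
= 3699.54 AUD

3699.54 AUD


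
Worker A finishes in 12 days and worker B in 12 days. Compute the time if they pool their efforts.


Rate of A = 1/12 per day
Rate of B = 1/12 per day
Combined rate = 1/12 + 1/12 = 24/144 ≈ 0.1667 per day
Days = 1 / combined rate = 144/24
= 6.00 days

6.00 days


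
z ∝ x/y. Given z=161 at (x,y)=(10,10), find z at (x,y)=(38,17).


z = k·x/y
Solve for k using the known point: k = z·y/x = 161×10/10 = 1610/10 = 161.0000
Now evaluate at x=38, y=17:
z = k × 38 / 17 = (1610 × 38) / (10 × 17) = 61180/170
≈ 359.8824

359.8824


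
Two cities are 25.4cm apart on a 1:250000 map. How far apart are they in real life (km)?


Real distance = map distance × scale
= 25.4cm × 250000
= 6350000 cm = 63500.0 m
= 63.500 km

63.500 km


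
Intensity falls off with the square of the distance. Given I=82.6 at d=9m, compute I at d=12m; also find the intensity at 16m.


I₁d₁² = I₂d₂²
I at 12m = 82.6 × (9/12)² = 82.6 × 81/144 = 6690.6/144 = 46.4625
I at 16m = 82.6 × (9/16)² = 82.6 × 81/256 = 6690.6/256 ≈ 26.1352
= 46.4625 and 26.1352

46.4625 and 26.1352


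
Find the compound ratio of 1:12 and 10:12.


Compound ratio = (1×10) : (12×12)
= 10:144
GCD = 2
= 5:72

5:72


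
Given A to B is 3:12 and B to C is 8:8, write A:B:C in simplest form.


Match B: multiply A:B by 8 → 24:96
Multiply B:C by 12 → 96:96
Combined: 24:96:96
GCD = 24
= 1:4:4

1:4:4


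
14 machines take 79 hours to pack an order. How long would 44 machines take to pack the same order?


Inverse proportion: x × y = constant
k = 14 × 79 = 1106
y₂ = k / 44 = 1106 / 44
= 25.14

25.14


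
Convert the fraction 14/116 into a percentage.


Percentage = (part / whole) × 100
= (14 / 116) × 100
≈ 12.07%

12.07%


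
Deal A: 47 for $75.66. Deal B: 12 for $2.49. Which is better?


Deal A: $75.66/47 = $1.6098/unit
Deal B: $2.49/12 = $0.2075/unit
B is cheaper per unit
= Deal B

Deal B


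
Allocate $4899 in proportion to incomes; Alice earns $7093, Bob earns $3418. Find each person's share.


Total income = 7093 + 3418 = $10511
Alice: $4899 × 7093/10511 = $3305.93
Bob: $4899 × 3418/10511 = $1593.07
= Alice: $3305.93, Bob: $1593.07

Alice: $3305.93, Bob: $1593.07


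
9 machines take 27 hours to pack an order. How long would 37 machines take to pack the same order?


Inverse proportion: x × y = constant
k = 9 × 27 = 243
y₂ = k / 37 = 243 / 37
= 6.57

6.57


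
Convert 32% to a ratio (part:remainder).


32% means 32 parts out of 100; remainder = 68
Part : remainder = 32:68
GCD = 4
= 8:17

8:17


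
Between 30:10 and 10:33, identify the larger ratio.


30/10 = 3.0000
10/33 = 0.3030
3.0000 > 0.3030, so 30:10 is greater
= 30:10

30:10


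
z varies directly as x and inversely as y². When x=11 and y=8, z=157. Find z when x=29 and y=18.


z = k·x/y²
Solve for k using the known point: k = z·y²/x = 157×64/11 = 10048/11 ≈ 913.4545
Now evaluate at x=29, y=18:
z = k × 29 / 324 = (10048 × 29) / (11 × 324) = 291392/3564
≈ 81.7598

81.7598


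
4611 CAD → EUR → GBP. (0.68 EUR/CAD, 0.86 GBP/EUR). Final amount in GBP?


Step 1: 4611 CAD × 0.68 = 3135.48 EUR
Step 2: 3135.48 EUR × 0.86 = 2696.51 GBP
Implied rate CAD→GBP = 0.68 × 0.86 = 0.5848
= 2696.51 GBP

2696.51 GBP


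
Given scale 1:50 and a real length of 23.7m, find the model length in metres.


Model size = real / scale
= 23.7 / 50
= 0.4740 m

0.4740 m


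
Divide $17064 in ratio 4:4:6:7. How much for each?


Total parts = 4 + 4 + 6 + 7 = 21
Part 1: 17064 × 4/21 = 3250.29
Part 2: 17064 × 4/21 = 3250.29
Part 3: 17064 × 6/21 = 4875.43
Part 4: 17064 × 7/21 = 5688.00
= Part 1: $3250.29, Part 2: $3250.29, Part 3: $4875.43, Part 4: $5688.00

Part 1: $3250.29, Part 2: $3250.29, Part 3: $4875.43, Part 4: $5688.00


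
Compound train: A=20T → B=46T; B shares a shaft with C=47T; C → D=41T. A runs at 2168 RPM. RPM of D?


Stage 1: RPM_B = RPM_A × t_A/t_B = 2168 × 20/46 = 43360/46 ≈ 942.61
B and C share a shaft → RPM_C = RPM_B
Stage 2: RPM_D = RPM_C × t_C/t_D = RPM_A × (t_A×t_C)/(t_B×t_D)
Overall ratio = (20×47)/(46×41) = 940/1886
RPM_D = 2168 × 940/1886 = 2037920/1886
≈ 1080.55 RPM

1080.55 RPM


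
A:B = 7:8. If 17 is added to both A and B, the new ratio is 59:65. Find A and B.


Let A = 7k, B = 8k.
(7k + 17) / (8k + 17) = 59/65
Cross-multiply: 65(7k + 17) = 59(8k + 17)
455k + 1105 = 472k + 1003
455k - 472k = 1003 - 1105
-17k = -102
k = -102/-17 = 6
A = 7×6 = 42, B = 8×6 = 48
= A = 42, B = 48

A = 42, B = 48


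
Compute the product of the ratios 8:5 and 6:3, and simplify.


Compound ratio = (8×6) : (5×3)
= 48:15
GCD = 3
= 16:5

16:5


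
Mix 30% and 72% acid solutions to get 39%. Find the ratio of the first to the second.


Let x parts of 30% mix with y parts of 72%.
30x + 72y = 39(x + y)
30x + 72y = 39x + 39y
x(30 - 39) = y(39 - 72)
x/y = (72 - 39)/(39 - 30) = 33/9
Simplify: 11:3
= 11:3

11:3


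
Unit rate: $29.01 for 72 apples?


Unit rate = total / quantity
= 29.01 / 72
= $0.40 per unit

$0.40 per unit


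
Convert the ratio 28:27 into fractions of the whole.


Total parts = 28 + 27 = 55
First part: 28/55 = 28/55
Second part: 27/55 = 27/55
= 28/55 and 27/55

28/55 and 27/55


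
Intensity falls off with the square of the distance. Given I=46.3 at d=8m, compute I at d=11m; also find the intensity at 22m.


I₁d₁² = I₂d₂²
I at 11m = 46.3 × (8/11)² = 46.3 × 64/121 = 2963.2/121 ≈ 24.4893
I at 22m = 46.3 × (8/22)² = 46.3 × 64/484 = 2963.2/484 ≈ 6.1223
= 24.4893 and 6.1223

24.4893 and 6.1223


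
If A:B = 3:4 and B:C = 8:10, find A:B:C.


Match B: multiply A:B by 8 → 24:32
Multiply B:C by 4 → 32:40
Combined: 24:32:40
GCD = 8
= 3:4:5

3:4:5


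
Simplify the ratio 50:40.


GCD(50, 40) = 10
50/10 : 40/10
= 5:4

5:4


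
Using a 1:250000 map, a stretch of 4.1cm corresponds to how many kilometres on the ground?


Real distance = map distance × scale
= 4.1cm × 250000
= 1025000 cm = 10250.0 m
= 10.250 km

10.250 km


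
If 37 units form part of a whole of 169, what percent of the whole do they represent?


Percentage = (part / whole) × 100
= (37 / 169) × 100
≈ 21.89%

21.89%


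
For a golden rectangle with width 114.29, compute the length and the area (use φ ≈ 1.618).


φ = (1 + √5) / 2 ≈ 1.618
Length = width × φ = 114.29 × 1.618 = 184.92122
≈ 184.92
Area = width × length = 114.29 × 184.92122 = 21134.6462338 ≈ 21134.65
= Length: 184.92, Area: 21134.65

Length: 184.92, Area: 21134.65


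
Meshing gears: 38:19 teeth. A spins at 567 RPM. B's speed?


Gear ratio = 38:19 = 2:1
RPM_B = RPM_A × (teeth_A / teeth_B)
= 567 × (38/19)
= 1134.0 RPM

1134.0 RPM


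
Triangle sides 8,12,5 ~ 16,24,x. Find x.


Scale factor = 16/8 = 2
Missing side = 5 × 2
= 10.0

10.0


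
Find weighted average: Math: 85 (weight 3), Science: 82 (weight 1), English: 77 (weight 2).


Numerator = 85×3 + 82×1 + 77×2
= 255 + 82 + 154
= 491
Total weight = 6
Weighted avg = 491/6
= 81.83

81.83


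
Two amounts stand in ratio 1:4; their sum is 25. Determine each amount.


Let A = 1k, B = 4k.
1k + 4k = 25
5k = 25 → k = 25/5 = 5
A = 1×5 = 5, B = 4×5 = 20
= A = 5, B = 20

A = 5, B = 20


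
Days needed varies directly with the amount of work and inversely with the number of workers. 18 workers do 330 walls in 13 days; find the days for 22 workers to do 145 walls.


Days ∝ work / workers, so d₂ = d₁ × (m₁/m₂) × (w₂/w₁)
Workers factor (inverse): 18/22 ≈ 0.8182
Work factor (direct): 145/330 ≈ 0.4394
d₂ = 13 × 18/22 × 145/330 = (13 × 18 × 145) / (22 × 330) = 33930/7260
≈ 4.67 days

4.67 days


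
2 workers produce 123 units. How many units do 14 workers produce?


Direct proportion: y/x = constant
k = 123/2 = 61.5000
y₂ = k × 14 = 123 × 14 / 2 = 1722/2
= 861.00

861.00


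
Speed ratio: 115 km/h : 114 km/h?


Ratio = 115:114
GCD = 1
Simplified = 115:114
Time ratio (same distance) = 114:115
Speed ratio = 115:114

115:114


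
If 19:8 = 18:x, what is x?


Cross multiply: 19 × x = 8 × 18
19x = 144
x = 144 / 19
= 7.58

7.58


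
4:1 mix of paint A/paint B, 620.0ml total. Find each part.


Total parts = 4 + 1 = 5
paint A: 620.0 × 4/5 = 496.0ml
paint B: 620.0 × 1/5 = 124.0ml
= 496.0ml and 124.0ml

496.0ml and 124.0ml


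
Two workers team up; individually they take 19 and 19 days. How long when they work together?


Rate of A = 1/19 per day
Rate of B = 1/19 per day
Combined rate = 1/19 + 1/19 = 38/361 ≈ 0.1053 per day
Days = 1 / combined rate = 361/38
= 9.50 days

9.50 days


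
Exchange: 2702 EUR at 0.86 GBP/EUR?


Amount × rate = 2702 × 0.86
= 2323.72 GBP

2323.72 GBP


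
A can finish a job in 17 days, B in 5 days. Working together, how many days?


Rate of A = 1/17 per day
Rate of B = 1/5 per day
Combined rate = 1/17 + 1/5 = 22/85 ≈ 0.2588 per day
Days = 1 / combined rate = 85/22
≈ 3.86 days

3.86 days


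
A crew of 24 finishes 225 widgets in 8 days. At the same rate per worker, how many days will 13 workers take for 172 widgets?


Days ∝ work / workers, so d₂ = d₁ × (m₁/m₂) × (w₂/w₁)
Workers factor (inverse): 24/13 ≈ 1.8462
Work factor (direct): 172/225 ≈ 0.7644
d₂ = 8 × 24/13 × 172/225 = (8 × 24 × 172) / (13 × 225) = 33024/2925
≈ 11.29 days

11.29 days


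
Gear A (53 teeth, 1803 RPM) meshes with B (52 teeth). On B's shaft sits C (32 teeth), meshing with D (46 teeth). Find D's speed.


Stage 1: RPM_B = RPM_A × t_A/t_B = 1803 × 53/52 = 95559/52 ≈ 1837.67
B and C share a shaft → RPM_C = RPM_B
Stage 2: RPM_D = RPM_C × t_C/t_D = RPM_A × (t_A×t_C)/(t_B×t_D)
Overall ratio = (53×32)/(52×46) = 1696/2392
RPM_D = 1803 × 1696/2392 = 3057888/2392
≈ 1278.38 RPM

1278.38 RPM


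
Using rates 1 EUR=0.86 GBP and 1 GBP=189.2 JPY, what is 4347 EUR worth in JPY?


Step 1: 4347 EUR × 0.86 = 3738.42 GBP
Step 2: 3738.42 GBP × 189.2 = 707309.06 JPY
Implied rate EUR→JPY = 0.86 × 189.2 = 162.7120
= 707309.06 JPY

707309.06 JPY


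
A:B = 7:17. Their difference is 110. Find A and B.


Let A = 7k, B = 17k.
17k - 7k = 110
10k = 110 → k = 110/10 = 11
A = 7×11 = 77, B = 17×11 = 187
= A = 77, B = 187

A = 77, B = 187


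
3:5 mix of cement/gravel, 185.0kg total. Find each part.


Total parts = 3 + 5 = 8
cement: 185.0 × 3/8 = 69.4kg
gravel: 185.0 × 5/8 = 115.6kg
= 69.4kg and 115.6kg

69.4kg and 115.6kg


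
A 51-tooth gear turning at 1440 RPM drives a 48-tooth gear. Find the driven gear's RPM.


Gear ratio = 51:48 = 17:16
RPM_B = RPM_A × (teeth_A / teeth_B)
= 1440 × (51/48)
= 1530.0 RPM

1530.0 RPM


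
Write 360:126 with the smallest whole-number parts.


GCD(360, 126) = 18
360/18 : 126/18
= 20:7

20:7


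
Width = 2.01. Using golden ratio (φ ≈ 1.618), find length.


φ = (1 + √5) / 2 ≈ 1.618
Length = width × φ = 2.01 × 1.618 = 3.25218
≈ 3.25

3.25


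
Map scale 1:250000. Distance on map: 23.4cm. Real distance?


Real distance = map distance × scale
= 23.4cm × 250000
= 5850000 cm = 58500.0 m
= 58.500 km

58.500 km


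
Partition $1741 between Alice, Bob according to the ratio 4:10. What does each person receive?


Total parts = 4 + 10 = 14
Alice: 1741 × 4/14 = 497.43
Bob: 1741 × 10/14 = 1243.57
= Alice: $497.43, Bob: $1243.57

Alice: $497.43, Bob: $1243.57


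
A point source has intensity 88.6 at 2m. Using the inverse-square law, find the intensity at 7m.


I₁d₁² = I₂d₂²
I₂ = I₁ × (d₁/d₂)²
= 88.6 × (2/7)²
= 88.6 × 4/49
= 354.4/49
≈ 7.2327

7.2327


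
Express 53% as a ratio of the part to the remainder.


53% means 53 parts out of 100; remainder = 47
Part : remainder = 53:47
GCD = 1
= 53:47

53:47


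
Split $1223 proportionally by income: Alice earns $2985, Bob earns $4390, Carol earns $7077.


Total income = 2985 + 4390 + 7077 = $14452
Alice: $1223 × 2985/14452 = $252.61
Bob: $1223 × 4390/14452 = $371.50
Carol: $1223 × 7077/14452 = $598.89
= Alice: $252.61, Bob: $371.50, Carol: $598.89

Alice: $252.61, Bob: $371.50, Carol: $598.89


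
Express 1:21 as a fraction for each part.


Total parts = 1 + 21 = 22
First part: 1/22 = 1/22
Second part: 21/22 = 21/22
= 1/22 and 21/22

1/22 and 21/22


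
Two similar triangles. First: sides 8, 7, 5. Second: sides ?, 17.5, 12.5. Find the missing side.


Scale factor = 17.5/7 = 2.5
Missing side = 8 × 2.5
= 20.0

20.0


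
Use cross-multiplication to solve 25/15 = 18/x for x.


Cross multiply: 25 × x = 15 × 18
25x = 270
x = 270 / 25
= 10.80

10.80


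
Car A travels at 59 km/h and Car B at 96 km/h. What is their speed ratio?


Ratio = 59:96
GCD = 1
Simplified = 59:96
Time ratio (same distance) = 96:59
Speed ratio = 59:96

59:96


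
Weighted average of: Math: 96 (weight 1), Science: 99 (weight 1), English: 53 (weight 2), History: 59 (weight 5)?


Numerator = 96×1 + 99×1 + 53×2 + 59×5
= 96 + 99 + 106 + 295
= 596
Total weight = 9
Weighted avg = 596/9
= 66.22

66.22


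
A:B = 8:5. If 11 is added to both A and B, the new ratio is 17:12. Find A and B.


Let A = 8k, B = 5k.
(8k + 11) / (5k + 11) = 17/12
Cross-multiply: 12(8k + 11) = 17(5k + 11)
96k + 132 = 85k + 187
96k - 85k = 187 - 132
11k = 55
k = 55/11 = 5
A = 8×5 = 40, B = 5×5 = 25
= A = 40, B = 25

A = 40, B = 25


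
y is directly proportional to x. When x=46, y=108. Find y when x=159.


Direct proportion: y/x = constant
k = 108/46 ≈ 2.3478
y₂ = k × 159 = 108 × 159 / 46 = 17172/46
≈ 373.30

373.30


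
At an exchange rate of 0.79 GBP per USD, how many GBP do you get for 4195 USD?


Amount × rate = 4195 × 0.79
= 3314.05 GBP

3314.05 GBP


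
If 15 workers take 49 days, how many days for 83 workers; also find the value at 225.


Inverse proportion: x × y = constant
k = 15 × 49 = 735
At x=83: k/83 = 8.86
At x=225: k/225 = 3.27
= 8.86 and 3.27

8.86 and 3.27


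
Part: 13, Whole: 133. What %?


Percentage = (part / whole) × 100
= (13 / 133) × 100
≈ 9.77%

9.77%


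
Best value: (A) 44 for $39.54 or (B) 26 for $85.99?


Deal A: $39.54/44 = $0.8986/unit
Deal B: $85.99/26 = $3.3073/unit
A is cheaper per unit
= Deal A

Deal A


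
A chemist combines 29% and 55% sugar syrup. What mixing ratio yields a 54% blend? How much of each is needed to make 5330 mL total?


Let x parts of 29% mix with y parts of 55%.
29x + 55y = 54(x + y)
29x + 55y = 54x + 54y
x(29 - 54) = y(54 - 55)
x/y = (55 - 54)/(54 - 29) = 1/25
Simplify: 1:25
Total parts = 26; one part = 5330/26 = 205.00 mL
29% solution: 1×205.00 = 205.00 mL
55% solution: 25×205.00 = 5125.00 mL
= ratio 1:25; 205.00 mL and 5125.00 mL

ratio 1:25; 205.00 mL and 5125.00 mL


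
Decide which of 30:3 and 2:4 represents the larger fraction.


30/3 = 10.0000
2/4 = 0.5000
10.0000 > 0.5000, so 30:3 is greater
= 30:3

30:3


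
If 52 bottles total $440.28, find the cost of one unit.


Unit rate = total / quantity
= 440.28 / 52
= $8.47 per unit

$8.47 per unit


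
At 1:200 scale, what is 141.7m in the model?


Model size = real / scale
= 141.7 / 200
= 0.7085 m

0.7085 m


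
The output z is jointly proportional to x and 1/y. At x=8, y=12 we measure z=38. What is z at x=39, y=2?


z = k·x/y
Solve for k using the known point: k = z·y/x = 38×12/8 = 456/8 = 57.0000
Now evaluate at x=39, y=2:
z = k × 39 / 2 = (456 × 39) / (8 × 2) = 17784/16
= 1111.5000

1111.5000


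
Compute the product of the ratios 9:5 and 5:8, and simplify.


Compound ratio = (9×5) : (5×8)
= 45:40
GCD = 5
= 9:8

9:8


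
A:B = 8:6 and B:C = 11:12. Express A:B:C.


Match B: multiply A:B by 11 → 88:66
Multiply B:C by 6 → 66:72
Combined: 88:66:72
GCD = 2
= 44:33:36

44:33:36


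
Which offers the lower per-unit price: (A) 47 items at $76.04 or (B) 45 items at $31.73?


Deal A: $76.04/47 = $1.6179/unit
Deal B: $31.73/45 = $0.7051/unit
B is cheaper per unit
= Deal B

Deal B


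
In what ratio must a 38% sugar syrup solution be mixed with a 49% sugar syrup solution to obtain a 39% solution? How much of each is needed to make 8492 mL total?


Let x parts of 38% mix with y parts of 49%.
38x + 49y = 39(x + y)
38x + 49y = 39x + 39y
x(38 - 39) = y(39 - 49)
x/y = (49 - 39)/(39 - 38) = 10/1
Simplify: 10:1
Total parts = 11; one part = 8492/11 = 772.00 mL
38% solution: 10×772.00 = 7720.00 mL
49% solution: 1×772.00 = 772.00 mL
= ratio 10:1; 7720.00 mL and 772.00 mL

ratio 10:1; 7720.00 mL and 772.00 mL


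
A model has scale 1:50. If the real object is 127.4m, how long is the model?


Model size = real / scale
= 127.4 / 50
= 2.5480 m

2.5480 m


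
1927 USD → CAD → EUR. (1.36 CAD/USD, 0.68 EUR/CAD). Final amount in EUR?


Step 1: 1927 USD × 1.36 = 2620.72 CAD
Step 2: 2620.72 CAD × 0.68 = 1782.09 EUR
Implied rate USD→EUR = 1.36 × 0.68 = 0.9248
= 1782.09 EUR

1782.09 EUR


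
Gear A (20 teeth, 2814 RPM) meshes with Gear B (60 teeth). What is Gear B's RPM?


Gear ratio = 20:60 = 1:3
RPM_B = RPM_A × (teeth_A / teeth_B)
= 2814 × (20/60)
= 938.0 RPM

938.0 RPM


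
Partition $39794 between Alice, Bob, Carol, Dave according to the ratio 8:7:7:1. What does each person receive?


Total parts = 8 + 7 + 7 + 1 = 23
Alice: 39794 × 8/23 = 13841.39
Bob: 39794 × 7/23 = 12111.22
Carol: 39794 × 7/23 = 12111.22
Dave: 39794 × 1/23 = 1730.17
= Alice: $13841.39, Bob: $12111.22, Carol: $12111.22, Dave: $1730.17

Alice: $13841.39, Bob: $12111.22, Carol: $12111.22, Dave: $1730.17


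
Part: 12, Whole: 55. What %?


Percentage = (part / whole) × 100
= (12 / 55) × 100
≈ 21.82%

21.82%


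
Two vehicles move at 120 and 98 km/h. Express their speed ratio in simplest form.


Ratio = 120:98
GCD = 2
Simplified = 60:49
Time ratio (same distance) = 49:60
Speed ratio = 60:49

60:49


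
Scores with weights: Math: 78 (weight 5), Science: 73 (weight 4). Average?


Numerator = 78×5 + 73×4
= 390 + 292
= 682
Total weight = 9
Weighted avg = 682/9
= 75.78

75.78


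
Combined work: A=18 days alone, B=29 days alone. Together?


Rate of A = 1/18 per day
Rate of B = 1/29 per day
Combined rate = 1/18 + 1/29 = 47/522 ≈ 0.0900 per day
Days = 1 / combined rate = 522/47
≈ 11.11 days

11.11 days


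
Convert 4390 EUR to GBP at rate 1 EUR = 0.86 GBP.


Amount × rate = 4390 × 0.86
= 3775.40 GBP

3775.40 GBP


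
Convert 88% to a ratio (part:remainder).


88% means 88 parts out of 100; remainder = 12
Part : remainder = 88:12
GCD = 4
= 22:3

22:3


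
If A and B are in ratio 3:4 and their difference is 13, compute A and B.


Let A = 3k, B = 4k.
4k - 3k = 13
1k = 13 → k = 13/1 = 13
A = 3×13 = 39, B = 4×13 = 52
= A = 39, B = 52

A = 39, B = 52


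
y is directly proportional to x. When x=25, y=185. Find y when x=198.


Direct proportion: y/x = constant
k = 185/25 = 7.4000
y₂ = k × 198 = 185 × 198 / 25 = 36630/25
= 1465.20

1465.20


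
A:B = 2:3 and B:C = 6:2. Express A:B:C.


Match B: multiply A:B by 6 → 12:18
Multiply B:C by 3 → 18:6
Combined: 12:18:6
GCD = 6
= 2:3:1

2:3:1


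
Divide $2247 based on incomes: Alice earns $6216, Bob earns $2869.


Total income = 6216 + 2869 = $9085
Alice: $2247 × 6216/9085 = $1537.41
Bob: $2247 × 2869/9085 = $709.59
= Alice: $1537.41, Bob: $709.59

Alice: $1537.41, Bob: $709.59


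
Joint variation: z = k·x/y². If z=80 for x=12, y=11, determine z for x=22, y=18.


z = k·x/y²
Solve for k using the known point: k = z·y²/x = 80×121/12 = 9680/12 ≈ 806.6667
Now evaluate at x=22, y=18:
z = k × 22 / 324 = (9680 × 22) / (12 × 324) = 212960/3888
≈ 54.7737

54.7737


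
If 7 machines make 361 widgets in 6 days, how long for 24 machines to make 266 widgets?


Days ∝ work / workers, so d₂ = d₁ × (m₁/m₂) × (w₂/w₁)
Workers factor (inverse): 7/24 ≈ 0.2917
Work factor (direct): 266/361 ≈ 0.7368
d₂ = 6 × 7/24 × 266/361 = (6 × 7 × 266) / (24 × 361) = 11172/8664
≈ 1.29 days

1.29 days


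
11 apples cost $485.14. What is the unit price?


Unit rate = total / quantity
= 485.14 / 11
= $44.10 per unit

$44.10 per unit


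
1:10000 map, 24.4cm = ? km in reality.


Real distance = map distance × scale
= 24.4cm × 10000
= 244000 cm = 2440.0 m
= 2.440 km

2.440 km


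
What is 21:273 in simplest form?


GCD(21, 273) = 21
21/21 : 273/21
= 1:13

1:13


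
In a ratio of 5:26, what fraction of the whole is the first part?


Total parts = 5 + 26 = 31
First part: 5/31 = 5/31
= 5/31

5/31


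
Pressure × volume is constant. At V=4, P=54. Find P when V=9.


Inverse proportion: x × y = constant
k = 4 × 54 = 216
y₂ = k / 9 = 216 / 9
= 24.00

24.00


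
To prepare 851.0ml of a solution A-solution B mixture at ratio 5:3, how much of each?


Total parts = 5 + 3 = 8
solution A: 851.0 × 5/8 = 531.9ml
solution B: 851.0 × 3/8 = 319.1ml
= 531.9ml and 319.1ml

531.9ml and 319.1ml


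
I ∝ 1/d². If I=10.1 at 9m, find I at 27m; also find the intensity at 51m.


I₁d₁² = I₂d₂²
I at 27m = 10.1 × (9/27)² = 10.1 × 81/729 = 818.1/729 ≈ 1.1222
I at 51m = 10.1 × (9/51)² = 10.1 × 81/2601 = 818.1/2601 ≈ 0.3145
= 1.1222 and 0.3145

1.1222 and 0.3145


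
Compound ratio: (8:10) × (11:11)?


Compound ratio = (8×11) : (10×11)
= 88:110
GCD = 22
= 4:5

4:5


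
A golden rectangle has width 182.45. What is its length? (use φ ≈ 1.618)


φ = (1 + √5) / 2 ≈ 1.618
Length = width × φ = 182.45 × 1.618 = 295.2041
≈ 295.20

295.20


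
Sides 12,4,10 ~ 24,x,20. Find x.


Scale factor = 24/12 = 2
Missing side = 4 × 2
= 8.0

8.0


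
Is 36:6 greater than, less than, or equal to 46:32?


36/6 = 6.0000
46/32 = 1.4375
6.0000 > 1.4375, so 36:6 is greater
= greater than

greater than


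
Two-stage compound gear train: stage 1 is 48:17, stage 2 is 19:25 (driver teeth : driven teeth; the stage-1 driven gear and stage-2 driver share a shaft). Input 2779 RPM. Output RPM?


Stage 1: RPM_B = RPM_A × t_A/t_B = 2779 × 48/17 = 133392/17 ≈ 7846.59
B and C share a shaft → RPM_C = RPM_B
Stage 2: RPM_D = RPM_C × t_C/t_D = RPM_A × (t_A×t_C)/(t_B×t_D)
Overall ratio = (48×19)/(17×25) = 912/425
RPM_D = 2779 × 912/425 = 2534448/425
≈ 5963.41 RPM

5963.41 RPM


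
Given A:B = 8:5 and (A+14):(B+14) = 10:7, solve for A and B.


Let A = 8k, B = 5k.
(8k + 14) / (5k + 14) = 10/7
Cross-multiply: 7(8k + 14) = 10(5k + 14)
56k + 98 = 50k + 140
56k - 50k = 140 - 98
6k = 42
k = 42/6 = 7
A = 8×7 = 56, B = 5×7 = 35
= A = 56, B = 35

A = 56, B = 35


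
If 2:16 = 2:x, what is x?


Cross multiply: 2 × x = 16 × 2
2x = 32
x = 32 / 2
= 16.00

16.00


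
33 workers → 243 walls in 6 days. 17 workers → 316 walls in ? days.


Days ∝ work / workers, so d₂ = d₁ × (m₁/m₂) × (w₂/w₁)
Workers factor (inverse): 33/17 ≈ 1.9412
Work factor (direct): 316/243 ≈ 1.3004
d₂ = 6 × 33/17 × 316/243 = (6 × 33 × 316) / (17 × 243) = 62568/4131
≈ 15.15 days

15.15 days


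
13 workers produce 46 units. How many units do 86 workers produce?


Direct proportion: y/x = constant
k = 46/13 ≈ 3.5385
y₂ = k × 86 = 46 × 86 / 13 = 3956/13
≈ 304.31

304.31


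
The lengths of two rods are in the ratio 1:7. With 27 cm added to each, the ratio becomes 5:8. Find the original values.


Let A = 1k, B = 7k.
(1k + 27) / (7k + 27) = 5/8
Cross-multiply: 8(1k + 27) = 5(7k + 27)
8k + 216 = 35k + 135
8k - 35k = 135 - 216
-27k = -81
k = -81/-27 = 3
A = 1×3 = 3, B = 7×3 = 21
= A = 3, B = 21

A = 3, B = 21


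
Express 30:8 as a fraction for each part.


Total parts = 30 + 8 = 38
First part: 30/38 = 15/19
Second part: 8/38 = 4/19
= 15/19 and 4/19

15/19 and 4/19


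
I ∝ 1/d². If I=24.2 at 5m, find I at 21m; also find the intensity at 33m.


I₁d₁² = I₂d₂²
I at 21m = 24.2 × (5/21)² = 24.2 × 25/441 = 605/441 ≈ 1.3719
I at 33m = 24.2 × (5/33)² = 24.2 × 25/1089 = 605/1089 ≈ 0.5556
= 1.3719 and 0.5556

1.3719 and 0.5556


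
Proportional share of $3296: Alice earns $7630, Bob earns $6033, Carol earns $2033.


Total income = 7630 + 6033 + 2033 = $15696
Alice: $3296 × 7630/15696 = $1602.22
Bob: $3296 × 6033/15696 = $1266.87
Carol: $3296 × 2033/15696 = $426.91
= Alice: $1602.22, Bob: $1266.87, Carol: $426.91

Alice: $1602.22, Bob: $1266.87, Carol: $426.91


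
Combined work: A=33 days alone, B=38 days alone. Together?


Rate of A = 1/33 per day
Rate of B = 1/38 per day
Combined rate = 1/33 + 1/38 = 71/1254 ≈ 0.0566 per day
Days = 1 / combined rate = 1254/71
≈ 17.66 days

17.66 days


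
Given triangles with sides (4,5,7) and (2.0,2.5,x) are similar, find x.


Scale factor = 2.0/4 = 0.5
Missing side = 7 × 0.5
= 3.5

3.5


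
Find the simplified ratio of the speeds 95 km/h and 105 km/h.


Ratio = 95:105
GCD = 5
Simplified = 19:21
Time ratio (same distance) = 21:19
Speed ratio = 19:21

19:21


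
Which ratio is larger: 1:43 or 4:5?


1/43 = 0.0233
4/5 = 0.8000
0.0233 < 0.8000, so 1:43 is less
= 4:5

4:5


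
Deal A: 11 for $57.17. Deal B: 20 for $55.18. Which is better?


Deal A: $57.17/11 = $5.1973/unit
Deal B: $55.18/20 = $2.7590/unit
B is cheaper per unit
= Deal B

Deal B


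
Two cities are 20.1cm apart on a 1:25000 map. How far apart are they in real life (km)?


Real distance = map distance × scale
= 20.1cm × 25000
= 502500 cm = 5025.0 m
= 5.025 km

5.025 km
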